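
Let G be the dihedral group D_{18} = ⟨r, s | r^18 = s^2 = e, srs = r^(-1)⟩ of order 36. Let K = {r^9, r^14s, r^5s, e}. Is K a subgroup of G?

Yes

|K| = 4 divides |G| = 36, consistent with Lagrange.
K contains the identity, every element's inverse is in K, and K is closed under ·: it is a subgroup.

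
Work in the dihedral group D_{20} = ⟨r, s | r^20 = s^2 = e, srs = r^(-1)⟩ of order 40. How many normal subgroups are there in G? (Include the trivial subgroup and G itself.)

9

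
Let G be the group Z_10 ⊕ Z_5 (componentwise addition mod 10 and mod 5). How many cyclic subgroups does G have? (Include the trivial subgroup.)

14

Each element a generates a cyclic subgroup ⟨a⟩; distinct elements may generate the same one (a cyclic group of order d has φ(d) generators).
Cyclic subgroups by order — order 1: 1; order 2: 1; order 5: 6; order 10: 6.
Total: 14.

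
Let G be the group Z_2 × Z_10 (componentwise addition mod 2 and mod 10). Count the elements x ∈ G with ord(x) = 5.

4

An element (a,b) has order lcm(ord(a), ord(b)); count pairs with lcm equal to 5.
Enumerating gives 4 such elements.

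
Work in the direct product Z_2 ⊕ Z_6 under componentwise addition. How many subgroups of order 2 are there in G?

3

|G| = 12 and 2 | 12, so subgroups of order 2 are possible by Lagrange.
The subgroups of order 2 are: {(0,0), (0,3)}; {(0,0), (1,0)}; {(0,0), (1,3)}.
So G has 3 subgroups of order 2.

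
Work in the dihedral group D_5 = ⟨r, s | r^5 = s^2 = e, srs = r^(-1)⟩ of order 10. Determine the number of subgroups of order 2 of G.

|G| = 10 and 2 | 10, so subgroups of order 2 are possible by Lagrange.
The subgroups of order 2 are: {e, r^2s}; {e, r^3s}; {e, r^4s}; {e, rs}; … (5 in all).
So G has 5 subgroups of order 2.

5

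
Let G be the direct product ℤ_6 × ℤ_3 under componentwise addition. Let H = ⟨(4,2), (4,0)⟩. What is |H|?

9

|⟨(4,2)⟩| = 3 and |⟨(4,0)⟩| = 3, so |H| is a multiple of lcm(3, 3) = 3 and divides |G| = 18.
Closing under the operation: H = {(0,0), (0,1), (0,2), (2,0), (2,1), (2,2), (4,0), (4,1), (4,2)}, so |H| = 9.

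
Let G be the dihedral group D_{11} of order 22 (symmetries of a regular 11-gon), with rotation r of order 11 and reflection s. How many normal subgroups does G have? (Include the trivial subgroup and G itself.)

3

G has 14 subgroups. Checking conjugation-invariance by order — order 1: 1/1 normal; order 2: 0/11 normal; order 11: 1/1 normal; order 22: 1/1 normal.
Total normal subgroups: 3.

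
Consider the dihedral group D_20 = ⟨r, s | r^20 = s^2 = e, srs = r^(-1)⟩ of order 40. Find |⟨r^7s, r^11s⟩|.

10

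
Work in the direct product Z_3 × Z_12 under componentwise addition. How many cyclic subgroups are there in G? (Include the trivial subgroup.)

A cyclic subgroup of order d is generated by each of its φ(d) elements of order d, so the cyclic subgroups of order d number (#elements of order d)/φ(d).
Cyclic subgroups by order — order 1: 1; order 2: 1; order 3: 4; order 4: 1; order 6: 4; order 12: 4.
Total: 15.

15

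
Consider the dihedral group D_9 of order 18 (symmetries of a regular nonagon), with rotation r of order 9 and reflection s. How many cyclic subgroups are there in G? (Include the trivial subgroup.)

A cyclic subgroup of order d is generated by each of its φ(d) elements of order d, so the cyclic subgroups of order d number (#elements of order d)/φ(d).
Cyclic subgroups by order — order 1: 1; order 2: 9; order 3: 1; order 9: 1.
Total: 12.

12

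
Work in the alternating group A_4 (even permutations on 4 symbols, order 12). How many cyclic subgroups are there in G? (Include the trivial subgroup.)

A cyclic subgroup of order d is generated by each of its φ(d) elements of order d, so the cyclic subgroups of order d number (#elements of order d)/φ(d).
Cyclic subgroups by order — order 1: 1; order 2: 3; order 3: 4.
Total: 8.

8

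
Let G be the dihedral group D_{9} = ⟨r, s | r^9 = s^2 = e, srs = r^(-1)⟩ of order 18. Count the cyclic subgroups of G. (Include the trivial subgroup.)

12

Each element a generates a cyclic subgroup ⟨a⟩; distinct elements may generate the same one (a cyclic group of order d has φ(d) generators).
Cyclic subgroups by order — order 1: 1; order 2: 9; order 3: 1; order 9: 1.
Total: 12.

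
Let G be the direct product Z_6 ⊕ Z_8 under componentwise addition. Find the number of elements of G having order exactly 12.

An element (a,b) has order lcm(ord(a), ord(b)); count pairs with lcm equal to 12.
Enumerating gives 8 such elements.

8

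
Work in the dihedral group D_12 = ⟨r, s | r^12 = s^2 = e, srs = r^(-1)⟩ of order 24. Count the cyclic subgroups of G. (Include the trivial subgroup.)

Each element a generates a cyclic subgroup ⟨a⟩; distinct elements may generate the same one (a cyclic group of order d has φ(d) generators).
Cyclic subgroups by order — order 1: 1; order 2: 13; order 3: 1; order 4: 1; order 6: 1; order 12: 1.
Total: 18.

18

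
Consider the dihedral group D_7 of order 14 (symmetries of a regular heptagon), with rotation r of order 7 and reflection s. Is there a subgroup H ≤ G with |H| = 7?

7 | 14. A subgroup of order 7 is {e, r, r^2, r^3, r^4, r^5, r^6}.

Yes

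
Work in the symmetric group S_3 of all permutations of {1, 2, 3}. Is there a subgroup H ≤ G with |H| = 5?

5 does not divide |G| = 6, so by Lagrange no subgroup of order 5 exists.

No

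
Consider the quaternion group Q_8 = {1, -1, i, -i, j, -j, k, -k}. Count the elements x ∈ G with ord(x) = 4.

6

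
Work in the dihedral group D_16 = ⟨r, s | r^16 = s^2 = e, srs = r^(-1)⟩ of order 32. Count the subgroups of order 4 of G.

|G| = 32 and 4 | 32, so subgroups of order 4 are possible by Lagrange.
The subgroups of order 4 are: {e, r^8, r^2s, r^10s}; {e, r^8, r^3s, r^11s}; {e, r^4, r^8, r^12}; {e, r^8, r^4s, r^12s}; … (9 in all).
So G has 9 subgroups of order 4.

9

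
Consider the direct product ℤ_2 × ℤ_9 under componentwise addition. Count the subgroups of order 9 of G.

1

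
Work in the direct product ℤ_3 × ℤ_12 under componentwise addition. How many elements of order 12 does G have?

16

An element (a,b) has order lcm(ord(a), ord(b)); count pairs with lcm equal to 12.
Enumerating gives 16 such elements.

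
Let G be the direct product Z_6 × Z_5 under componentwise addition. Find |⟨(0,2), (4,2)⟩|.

15

|⟨(0,2)⟩| = 5 and |⟨(4,2)⟩| = 15, so |H| is a multiple of lcm(5, 15) = 15 and divides |G| = 30.
Closing under the operation: H = {(0,0), (0,1), (0,2), (0,3), (0,4), (2,0), (2,1), (2,2), (2,3), (2,4), (4,0), (4,1), (4,2), (4,3), (4,4)}, so |H| = 15.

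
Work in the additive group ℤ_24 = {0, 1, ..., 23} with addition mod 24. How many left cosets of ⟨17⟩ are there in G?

|⟨17⟩| = 24 and |G| = 24.
By Lagrange, [G : H] = |G|/|H| = 24/24 = 1.

1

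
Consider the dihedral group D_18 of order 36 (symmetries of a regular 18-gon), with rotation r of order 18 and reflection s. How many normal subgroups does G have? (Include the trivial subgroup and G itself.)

G has 45 subgroups. Checking conjugation-invariance by order — order 1: 1/1 normal; order 2: 1/19 normal; order 3: 1/1 normal; order 4: 0/9 normal; order 6: 1/7 normal; order 9: 1/1 normal; order 12: 0/3 normal; order 18: 3/3 normal; order 36: 1/1 normal.
Total normal subgroups: 9.

9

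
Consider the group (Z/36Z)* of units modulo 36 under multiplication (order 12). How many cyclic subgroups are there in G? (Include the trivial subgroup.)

8

Group the elements of G by the cyclic subgroup they generate; each cyclic subgroup of order d accounts for φ(d) elements.
Cyclic subgroups by order — order 1: 1; order 2: 3; order 3: 1; order 6: 3.
Total: 8.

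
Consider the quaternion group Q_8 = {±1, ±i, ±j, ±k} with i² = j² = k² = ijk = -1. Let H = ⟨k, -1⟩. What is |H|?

|⟨k⟩| = 4 and |⟨-1⟩| = 2, so |H| is a multiple of lcm(4, 2) = 4 and divides |G| = 8.
Closing under the operation: H = {1, -1, k, -k}, so |H| = 4.

4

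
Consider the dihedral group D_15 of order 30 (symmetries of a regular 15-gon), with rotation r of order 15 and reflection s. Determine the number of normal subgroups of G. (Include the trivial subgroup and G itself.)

G has 28 subgroups. Checking conjugation-invariance by order — order 1: 1/1 normal; order 2: 0/15 normal; order 3: 1/1 normal; order 5: 1/1 normal; order 6: 0/5 normal; order 10: 0/3 normal; order 15: 1/1 normal; order 30: 1/1 normal.
Total normal subgroups: 5.

5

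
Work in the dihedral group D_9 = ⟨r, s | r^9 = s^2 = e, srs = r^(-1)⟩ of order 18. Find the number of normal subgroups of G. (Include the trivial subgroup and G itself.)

4

G has 16 subgroups. Checking conjugation-invariance by order — order 1: 1/1 normal; order 2: 0/9 normal; order 3: 1/1 normal; order 6: 0/3 normal; order 9: 1/1 normal; order 18: 1/1 normal.
Total normal subgroups: 4.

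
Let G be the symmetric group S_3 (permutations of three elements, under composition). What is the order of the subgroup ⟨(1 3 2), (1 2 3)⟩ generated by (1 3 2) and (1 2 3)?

3

|⟨(1 3 2)⟩| = 3 and |⟨(1 2 3)⟩| = 3, so |H| is a multiple of lcm(3, 3) = 3 and divides |G| = 6.
Closing under the operation: H = {e, (1 2 3), (1 3 2)}, so |H| = 3.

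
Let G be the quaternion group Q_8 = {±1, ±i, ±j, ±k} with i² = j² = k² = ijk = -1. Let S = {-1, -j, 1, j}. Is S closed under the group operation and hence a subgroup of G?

Yes

|S| = 4 divides |G| = 8, consistent with Lagrange.
S contains the identity, every element's inverse is in S, and S is closed under ·: it is a subgroup.
In fact S = ⟨j⟩.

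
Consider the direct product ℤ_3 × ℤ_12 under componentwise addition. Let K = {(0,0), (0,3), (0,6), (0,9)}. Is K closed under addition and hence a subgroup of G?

Yes

|K| = 4 divides |G| = 36, consistent with Lagrange.
K contains the identity, every element's inverse is in K, and K is closed under +: it is a subgroup.
In fact K = ⟨(0,3)⟩.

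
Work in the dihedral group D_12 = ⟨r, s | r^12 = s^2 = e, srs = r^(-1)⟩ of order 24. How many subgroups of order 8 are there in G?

|G| = 24 and 8 | 24, so subgroups of order 8 are possible by Lagrange.
The subgroups of order 8 are: {e, r^3, r^6, r^9, rs, r^4s, r^7s, r^10s}; {e, r^3, r^6, r^9, r^2s, r^5s, r^8s, r^11s}; {e, r^3, r^6, r^9, s, r^3s, r^6s, r^9s}.
So G has 3 subgroups of order 8.

3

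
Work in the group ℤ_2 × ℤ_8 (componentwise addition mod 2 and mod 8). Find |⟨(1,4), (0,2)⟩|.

|⟨(1,4)⟩| = 2 and |⟨(0,2)⟩| = 4, so |H| is a multiple of lcm(2, 4) = 4 and divides |G| = 16.
Closing under the operation: H = {(0,0), (0,2), (0,4), (0,6), (1,0), (1,2), (1,4), (1,6)}, so |H| = 8.

8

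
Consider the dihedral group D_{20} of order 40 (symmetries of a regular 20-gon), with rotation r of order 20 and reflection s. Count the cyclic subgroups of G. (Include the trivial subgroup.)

26

A cyclic subgroup of order d is generated by each of its φ(d) elements of order d, so the cyclic subgroups of order d number (#elements of order d)/φ(d).
Cyclic subgroups by order — order 1: 1; order 2: 21; order 4: 1; order 5: 1; order 10: 1; order 20: 1.
Total: 26.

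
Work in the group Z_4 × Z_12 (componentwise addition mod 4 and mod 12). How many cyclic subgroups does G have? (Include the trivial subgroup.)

Group the elements of G by the cyclic subgroup they generate; each cyclic subgroup of order d accounts for φ(d) elements.
Cyclic subgroups by order — order 1: 1; order 2: 3; order 3: 1; order 4: 6; order 6: 3; order 12: 6.
Total: 20.

20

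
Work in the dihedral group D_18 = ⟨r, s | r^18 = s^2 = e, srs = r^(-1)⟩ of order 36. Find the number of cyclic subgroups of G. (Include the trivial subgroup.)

24

Each element a generates a cyclic subgroup ⟨a⟩; distinct elements may generate the same one (a cyclic group of order d has φ(d) generators).
Cyclic subgroups by order — order 1: 1; order 2: 19; order 3: 1; order 6: 1; order 9: 1; order 18: 1.
Total: 24.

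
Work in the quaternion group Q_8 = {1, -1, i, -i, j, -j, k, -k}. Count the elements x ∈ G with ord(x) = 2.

The elements of order 2 are: -1.
That's 1.

1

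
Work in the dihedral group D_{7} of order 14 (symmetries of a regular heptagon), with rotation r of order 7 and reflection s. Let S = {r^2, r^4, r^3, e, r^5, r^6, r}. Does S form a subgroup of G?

Yes

|S| = 7 divides |G| = 14, consistent with Lagrange.
S contains the identity, every element's inverse is in S, and S is closed under ·: it is a subgroup.
In fact S = ⟨r^4⟩.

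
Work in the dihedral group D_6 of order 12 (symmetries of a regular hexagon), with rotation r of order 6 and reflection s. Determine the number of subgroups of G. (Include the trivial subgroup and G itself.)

|G| = 12, so by Lagrange every subgroup order divides 12. Divisors: 1, 2, 3, 4, 6, 12.
Subgroups by order — order 1: 1; order 2: 7; order 3: 1; order 4: 3; order 6: 3; order 12: 1.
Total: 1 + 7 + 1 + 3 + 3 + 1 = 16.

16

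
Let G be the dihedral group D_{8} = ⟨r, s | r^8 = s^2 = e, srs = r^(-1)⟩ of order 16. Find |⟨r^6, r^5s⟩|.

8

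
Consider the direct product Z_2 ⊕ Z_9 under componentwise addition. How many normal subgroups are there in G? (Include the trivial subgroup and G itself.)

6

G is abelian, so every subgroup is normal.
G has 6 subgroups in total, hence 6 normal subgroups.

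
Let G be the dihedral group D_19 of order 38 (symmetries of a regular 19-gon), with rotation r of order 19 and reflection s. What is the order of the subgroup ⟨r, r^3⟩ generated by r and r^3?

|⟨r⟩| = 19 and |⟨r^3⟩| = 19, so |H| is a multiple of lcm(19, 19) = 19 and divides |G| = 38.
Closing under the operation: H = {e, r, r^2, r^3, r^4, r^5, r^6, r^7, r^8, r^9, r^10, r^11, r^12, r^13, r^14, r^15, r^16, r^17, r^18}, so |H| = 19.

19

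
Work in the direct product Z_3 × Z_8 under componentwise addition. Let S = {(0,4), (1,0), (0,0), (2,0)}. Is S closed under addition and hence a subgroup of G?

Closure fails: (0,4) + (1,0) = (1,4) ∉ S. So S is not a subgroup.

No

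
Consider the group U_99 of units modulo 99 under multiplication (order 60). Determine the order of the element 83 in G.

30

Compute successive powers of 83 mod 99: 83, 58, 62, 97, 32, 82, 74, 4, …; 83^30 ≡ 1 (mod 99).
So |⟨83⟩| = 30.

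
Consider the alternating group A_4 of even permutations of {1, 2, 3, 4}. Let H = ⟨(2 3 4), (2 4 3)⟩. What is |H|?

3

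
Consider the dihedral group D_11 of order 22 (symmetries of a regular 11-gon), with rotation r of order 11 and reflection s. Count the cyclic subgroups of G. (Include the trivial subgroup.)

13

A cyclic subgroup of order d is generated by each of its φ(d) elements of order d, so the cyclic subgroups of order d number (#elements of order d)/φ(d).
Cyclic subgroups by order — order 1: 1; order 2: 11; order 11: 1.
Total: 13.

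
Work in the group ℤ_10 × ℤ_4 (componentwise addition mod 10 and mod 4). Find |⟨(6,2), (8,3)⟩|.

20

|⟨(6,2)⟩| = 10 and |⟨(8,3)⟩| = 20, so |H| is a multiple of lcm(10, 20) = 20 and divides |G| = 40.
Closing under the operation: H = {(0,0), (0,1), (0,2), (0,3), (2,0), (2,1), (2,2), (2,3), (4,0), (4,1), (4,2), (4,3), (6,0), (6,1), (6,2), (6,3), (8,0), (8,1), (8,2), (8,3)}, so |H| = 20.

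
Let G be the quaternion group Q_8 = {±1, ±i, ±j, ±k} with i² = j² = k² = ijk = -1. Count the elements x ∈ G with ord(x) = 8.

0

No element of G has order 8 (even though 8 | 8).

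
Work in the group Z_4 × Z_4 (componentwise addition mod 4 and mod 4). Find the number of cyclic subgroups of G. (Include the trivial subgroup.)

10

Each element a generates a cyclic subgroup ⟨a⟩; distinct elements may generate the same one (a cyclic group of order d has φ(d) generators).
Cyclic subgroups by order — order 1: 1; order 2: 3; order 4: 6.
Total: 10.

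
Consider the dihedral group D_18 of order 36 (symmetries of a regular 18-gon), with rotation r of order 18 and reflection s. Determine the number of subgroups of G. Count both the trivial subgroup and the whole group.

45

|G| = 36, so by Lagrange every subgroup order divides 36. Divisors: 1, 2, 3, 4, 6, 9, 12, 18, 36.
Subgroups by order — order 1: 1; order 2: 19; order 3: 1; order 4: 9; order 6: 7; order 9: 1; order 12: 3; order 18: 3; order 36: 1.
Total: 1 + 19 + 1 + 9 + 7 + 1 + 3 + 3 + 1 = 45.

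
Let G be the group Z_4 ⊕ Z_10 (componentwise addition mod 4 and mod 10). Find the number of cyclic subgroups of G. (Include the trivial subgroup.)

Group the elements of G by the cyclic subgroup they generate; each cyclic subgroup of order d accounts for φ(d) elements.
Cyclic subgroups by order — order 1: 1; order 2: 3; order 4: 2; order 5: 1; order 10: 3; order 20: 2.
Total: 12.

12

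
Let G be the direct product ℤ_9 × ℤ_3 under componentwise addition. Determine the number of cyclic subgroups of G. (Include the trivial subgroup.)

8

A cyclic subgroup of order d is generated by each of its φ(d) elements of order d, so the cyclic subgroups of order d number (#elements of order d)/φ(d).
Cyclic subgroups by order — order 1: 1; order 3: 4; order 9: 3.
Total: 8.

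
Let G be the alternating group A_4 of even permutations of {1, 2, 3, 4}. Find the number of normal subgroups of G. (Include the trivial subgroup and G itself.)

3

G has 10 subgroups. Checking conjugation-invariance by order — order 1: 1/1 normal; order 2: 0/3 normal; order 3: 0/4 normal; order 4: 1/1 normal; order 12: 1/1 normal.
Total normal subgroups: 3.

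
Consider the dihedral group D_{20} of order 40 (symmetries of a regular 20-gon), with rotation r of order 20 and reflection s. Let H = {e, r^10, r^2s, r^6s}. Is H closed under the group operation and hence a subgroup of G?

No

Closure fails: r^2s · r^6s = r^16 ∉ H. So H is not a subgroup.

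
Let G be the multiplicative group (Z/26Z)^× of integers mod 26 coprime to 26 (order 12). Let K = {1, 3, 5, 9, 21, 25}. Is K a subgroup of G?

Closure fails: 3 · 21 = 11 ∉ K. So K is not a subgroup.

No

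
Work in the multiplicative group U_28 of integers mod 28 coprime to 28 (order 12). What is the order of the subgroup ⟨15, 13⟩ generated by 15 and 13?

4

|⟨15⟩| = 2 and |⟨13⟩| = 2, so |H| is a multiple of lcm(2, 2) = 2 and divides |G| = 12.
Closing under the operation: H = {1, 13, 15, 27}, so |H| = 4.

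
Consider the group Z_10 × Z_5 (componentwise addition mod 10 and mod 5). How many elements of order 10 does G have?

24

An element (a,b) has order lcm(ord(a), ord(b)); count pairs with lcm equal to 10.
Enumerating gives 24 such elements.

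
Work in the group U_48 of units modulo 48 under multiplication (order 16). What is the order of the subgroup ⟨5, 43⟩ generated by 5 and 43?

8

|⟨5⟩| = 4 and |⟨43⟩| = 4, so |H| is a multiple of lcm(4, 4) = 4 and divides |G| = 16.
Closing under the operation: H = {1, 5, 19, 23, 25, 29, 43, 47}, so |H| = 8.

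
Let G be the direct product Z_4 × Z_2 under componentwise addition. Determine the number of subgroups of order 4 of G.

3

|G| = 8 and 4 | 8, so subgroups of order 4 are possible by Lagrange.
The subgroups of order 4 are: {(0,0), (0,1), (2,0), (2,1)}; {(0,0), (1,0), (2,0), (3,0)}; {(0,0), (1,1), (2,0), (3,1)}.
So G has 3 subgroups of order 4.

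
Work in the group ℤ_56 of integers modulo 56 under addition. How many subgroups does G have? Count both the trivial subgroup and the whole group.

A cyclic group of order 56 has exactly one subgroup for each divisor of 56.
Divisors of 56: 1, 2, 4, 7, 8, 14, 28, 56.
So ℤ_56 has 8 subgroups.

8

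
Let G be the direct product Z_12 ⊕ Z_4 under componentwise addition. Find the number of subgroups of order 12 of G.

7

|G| = 48 and 12 | 48, so subgroups of order 12 are possible by Lagrange.
The subgroups of order 12 are: {(0,0), (0,1), (0,2), (0,3), (4,0), (4,1), (4,2), (4,3), (8,0), (8,1), (8,2), (8,3)}; {(0,0), (0,2), (2,0), (2,2), (4,0), (4,2), (6,0), (6,2), (8,0), (8,2), (10,0), (10,2)}; {(0,0), (0,2), (2,1), (2,3), (4,0), (4,2), (6,1), (6,3), (8,0), (8,2), (10,1), (10,3)}; {(0,0), (1,0), (2,0), (3,0), (4,0), (5,0), (6,0), (7,0), (8,0), (9,0), (10,0), (11,0)}; … (7 in all).
So G has 7 subgroups of order 12.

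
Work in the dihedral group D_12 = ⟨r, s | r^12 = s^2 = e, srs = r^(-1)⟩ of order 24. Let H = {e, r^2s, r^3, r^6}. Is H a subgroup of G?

No

r^3 ∈ H but its inverse r^9 ∉ H, so H is not a subgroup.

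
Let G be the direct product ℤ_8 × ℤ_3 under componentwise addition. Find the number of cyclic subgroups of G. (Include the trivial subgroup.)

8

A cyclic subgroup of order d is generated by each of its φ(d) elements of order d, so the cyclic subgroups of order d number (#elements of order d)/φ(d).
Cyclic subgroups by order — order 1: 1; order 2: 1; order 3: 1; order 4: 1; order 6: 1; order 8: 1; order 12: 1; order 24: 1.
Total: 8.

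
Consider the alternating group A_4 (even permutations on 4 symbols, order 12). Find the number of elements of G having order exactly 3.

8

The elements of order 3 are: (2 3 4), (2 4 3), (1 2 3), (1 2 4), (1 3 2), (1 3 4), (1 4 2), (1 4 3).
That's 8.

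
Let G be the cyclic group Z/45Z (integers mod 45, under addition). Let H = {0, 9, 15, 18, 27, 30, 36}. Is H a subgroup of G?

No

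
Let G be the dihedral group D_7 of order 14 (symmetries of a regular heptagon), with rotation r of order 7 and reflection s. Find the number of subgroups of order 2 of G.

|G| = 14 and 2 | 14, so subgroups of order 2 are possible by Lagrange.
The subgroups of order 2 are: {e, r^2s}; {e, r^3s}; {e, r^4s}; {e, r^5s}; … (7 in all).
So G has 7 subgroups of order 2.

7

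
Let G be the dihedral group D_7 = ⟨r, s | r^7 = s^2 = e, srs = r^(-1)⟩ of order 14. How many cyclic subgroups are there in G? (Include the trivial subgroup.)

9

Group the elements of G by the cyclic subgroup they generate; each cyclic subgroup of order d accounts for φ(d) elements.
Cyclic subgroups by order — order 1: 1; order 2: 7; order 7: 1.
Total: 9.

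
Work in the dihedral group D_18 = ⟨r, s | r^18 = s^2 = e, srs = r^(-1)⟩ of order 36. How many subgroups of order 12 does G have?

3

|G| = 36 and 12 | 36, so subgroups of order 12 are possible by Lagrange.
The subgroups of order 12 are: {e, r^3, r^6, r^9, r^12, r^15, rs, r^4s, r^7s, r^10s, r^13s, r^16s}; {e, r^3, r^6, r^9, r^12, r^15, r^2s, r^5s, r^8s, r^11s, r^14s, r^17s}; {e, r^3, r^6, r^9, r^12, r^15, s, r^3s, r^6s, r^9s, r^12s, r^15s}.
So G has 3 subgroups of order 12.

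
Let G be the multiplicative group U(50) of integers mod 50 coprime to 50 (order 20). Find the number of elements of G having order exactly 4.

2

The elements of order 4 are: 7, 43.
That's 2.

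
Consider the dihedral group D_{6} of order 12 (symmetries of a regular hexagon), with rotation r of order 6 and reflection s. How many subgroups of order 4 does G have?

3

|G| = 12 and 4 | 12, so subgroups of order 4 are possible by Lagrange.
The subgroups of order 4 are: {e, r^3, r^2s, r^5s}; {e, r^3, s, r^3s}; {e, r^3, rs, r^4s}.
So G has 3 subgroups of order 4.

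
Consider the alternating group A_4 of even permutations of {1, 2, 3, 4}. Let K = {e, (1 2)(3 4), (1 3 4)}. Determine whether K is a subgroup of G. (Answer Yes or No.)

No

(1 3 4) ∈ K but its inverse (1 4 3) ∉ K, so K is not a subgroup.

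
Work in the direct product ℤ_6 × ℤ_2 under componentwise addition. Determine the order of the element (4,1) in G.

The order of (4,1) in Z_6 × Z_2 is lcm(ord(4) in Z_6, ord(1) in Z_2).
ord(4) = 3 and ord(1) = 2, so |⟨(4,1)⟩| = lcm(3, 2) = 6.

6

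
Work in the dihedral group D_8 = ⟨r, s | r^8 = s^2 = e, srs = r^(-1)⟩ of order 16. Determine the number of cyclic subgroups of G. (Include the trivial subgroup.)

A cyclic subgroup of order d is generated by each of its φ(d) elements of order d, so the cyclic subgroups of order d number (#elements of order d)/φ(d).
Cyclic subgroups by order — order 1: 1; order 2: 9; order 4: 1; order 8: 1.
Total: 12.

12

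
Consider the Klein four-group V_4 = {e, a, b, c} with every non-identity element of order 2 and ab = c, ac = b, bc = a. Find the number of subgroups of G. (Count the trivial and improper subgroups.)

5

|G| = 4, so by Lagrange every subgroup order divides 4. Divisors: 1, 2, 4.
Subgroups by order — order 1: 1; order 2: 3; order 4: 1.
Total: 1 + 3 + 1 = 5.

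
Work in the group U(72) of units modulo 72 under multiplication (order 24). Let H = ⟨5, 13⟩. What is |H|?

|⟨5⟩| = 6 and |⟨13⟩| = 6, so |H| is a multiple of lcm(6, 6) = 6 and divides |G| = 24.
Closing under the operation: H = {1, 5, 13, 17, 25, 29, 37, 41, 49, 53, 61, 65}, so |H| = 12.

12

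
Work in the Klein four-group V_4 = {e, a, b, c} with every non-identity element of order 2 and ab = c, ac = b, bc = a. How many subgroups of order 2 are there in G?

3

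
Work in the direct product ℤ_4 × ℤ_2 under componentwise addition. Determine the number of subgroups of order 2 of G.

|G| = 8 and 2 | 8, so subgroups of order 2 are possible by Lagrange.
The subgroups of order 2 are: {(0,0), (0,1)}; {(0,0), (2,0)}; {(0,0), (2,1)}.
So G has 3 subgroups of order 2.

3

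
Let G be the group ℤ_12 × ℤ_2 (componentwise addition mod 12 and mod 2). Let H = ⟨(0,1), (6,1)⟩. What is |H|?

|⟨(0,1)⟩| = 2 and |⟨(6,1)⟩| = 2, so |H| is a multiple of lcm(2, 2) = 2 and divides |G| = 24.
Closing under the operation: H = {(0,0), (0,1), (6,0), (6,1)}, so |H| = 4.

4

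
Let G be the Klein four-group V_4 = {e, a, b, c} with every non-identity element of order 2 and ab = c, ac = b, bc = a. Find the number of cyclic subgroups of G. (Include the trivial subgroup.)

4

A cyclic subgroup of order d is generated by each of its φ(d) elements of order d, so the cyclic subgroups of order d number (#elements of order d)/φ(d).
Cyclic subgroups by order — order 1: 1; order 2: 3.
Total: 4.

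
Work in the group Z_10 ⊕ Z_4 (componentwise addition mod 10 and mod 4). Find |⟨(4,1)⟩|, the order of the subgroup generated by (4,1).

20

The order of (4,1) in Z_10 × Z_4 is lcm(ord(4) in Z_10, ord(1) in Z_4).
ord(4) = 5 and ord(1) = 4, so |⟨(4,1)⟩| = lcm(5, 4) = 20.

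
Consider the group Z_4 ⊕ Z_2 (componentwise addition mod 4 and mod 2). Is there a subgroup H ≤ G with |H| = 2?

Yes

2 | 8. A subgroup of order 2 is {(0,0), (0,1)}.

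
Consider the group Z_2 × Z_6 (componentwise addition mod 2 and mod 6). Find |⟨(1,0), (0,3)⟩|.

4

|⟨(1,0)⟩| = 2 and |⟨(0,3)⟩| = 2, so |H| is a multiple of lcm(2, 2) = 2 and divides |G| = 12.
Closing under the operation: H = {(0,0), (0,3), (1,0), (1,3)}, so |H| = 4.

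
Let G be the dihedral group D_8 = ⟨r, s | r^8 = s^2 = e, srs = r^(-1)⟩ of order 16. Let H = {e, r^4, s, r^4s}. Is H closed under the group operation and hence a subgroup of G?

Yes

|H| = 4 divides |G| = 16, consistent with Lagrange.
H contains the identity, every element's inverse is in H, and H is closed under ·: it is a subgroup.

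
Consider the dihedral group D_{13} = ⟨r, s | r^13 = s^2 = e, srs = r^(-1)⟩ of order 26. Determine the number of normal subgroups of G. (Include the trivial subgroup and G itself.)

3

G has 16 subgroups. Checking conjugation-invariance by order — order 1: 1/1 normal; order 2: 0/13 normal; order 13: 1/1 normal; order 26: 1/1 normal.
Total normal subgroups: 3.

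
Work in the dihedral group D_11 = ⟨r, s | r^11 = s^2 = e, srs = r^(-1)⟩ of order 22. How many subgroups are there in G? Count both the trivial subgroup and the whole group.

14

|G| = 22, so by Lagrange every subgroup order divides 22. Divisors: 1, 2, 11, 22.
Subgroups by order — order 1: 1; order 2: 11; order 11: 1; order 22: 1.
Total: 1 + 11 + 1 + 1 = 14.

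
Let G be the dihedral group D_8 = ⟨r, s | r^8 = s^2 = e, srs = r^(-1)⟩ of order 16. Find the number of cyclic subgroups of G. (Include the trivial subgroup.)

12

A cyclic subgroup of order d is generated by each of its φ(d) elements of order d, so the cyclic subgroups of order d number (#elements of order d)/φ(d).
Cyclic subgroups by order — order 1: 1; order 2: 9; order 4: 1; order 8: 1.
Total: 12.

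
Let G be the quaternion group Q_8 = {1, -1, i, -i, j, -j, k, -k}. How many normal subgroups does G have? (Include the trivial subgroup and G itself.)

6

G has 6 subgroups. Checking conjugation-invariance by order — order 1: 1/1 normal; order 2: 1/1 normal; order 4: 3/3 normal; order 8: 1/1 normal.
Total normal subgroups: 6.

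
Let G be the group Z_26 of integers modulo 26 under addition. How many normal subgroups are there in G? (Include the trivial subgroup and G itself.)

G is abelian, so every subgroup is normal.
G has 4 subgroups in total, hence 4 normal subgroups.

4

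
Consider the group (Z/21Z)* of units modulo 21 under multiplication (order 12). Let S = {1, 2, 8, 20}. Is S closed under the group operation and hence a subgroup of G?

2 ∈ S but its inverse 11 ∉ S, so S is not a subgroup.

No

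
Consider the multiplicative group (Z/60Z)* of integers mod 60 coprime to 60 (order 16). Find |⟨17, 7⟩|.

|⟨17⟩| = 4 and |⟨7⟩| = 4, so |H| is a multiple of lcm(4, 4) = 4 and divides |G| = 16.
Closing under the operation: H = {1, 7, 11, 17, 43, 49, 53, 59}, so |H| = 8.

8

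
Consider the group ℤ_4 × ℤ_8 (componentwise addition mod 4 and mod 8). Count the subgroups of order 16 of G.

|G| = 32 and 16 | 32, so subgroups of order 16 are possible by Lagrange.
The subgroups of order 16 are: {(0,0), (0,1), (0,2), (0,3), (0,4), (0,5), (0,6), (0,7), (2,0), (2,1), (2,2), (2,3), (2,4), (2,5), (2,6), (2,7)}; {(0,0), (0,2), (0,4), (0,6), (1,0), (1,2), (1,4), (1,6), (2,0), (2,2), (2,4), (2,6), (3,0), (3,2), (3,4), (3,6)}; {(0,0), (0,2), (0,4), (0,6), (1,1), (1,3), (1,5), (1,7), (2,0), (2,2), (2,4), (2,6), (3,1), (3,3), (3,5), (3,7)}.
So G has 3 subgroups of order 16.

3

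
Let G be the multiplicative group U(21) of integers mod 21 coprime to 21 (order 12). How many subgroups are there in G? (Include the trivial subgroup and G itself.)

10

|G| = 12, so by Lagrange every subgroup order divides 12. Divisors: 1, 2, 3, 4, 6, 12.
Subgroups by order — order 1: 1; order 2: 3; order 3: 1; order 4: 1; order 6: 3; order 12: 1.
Total: 1 + 3 + 1 + 1 + 3 + 1 = 10.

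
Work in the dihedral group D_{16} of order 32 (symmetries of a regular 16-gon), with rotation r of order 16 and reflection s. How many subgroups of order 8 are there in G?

|G| = 32 and 8 | 32, so subgroups of order 8 are possible by Lagrange.
The subgroups of order 8 are: {e, r^2, r^4, r^6, r^8, r^10, r^12, r^14}; {e, r^4, r^8, r^12, r^2s, r^6s, r^10s, r^14s}; {e, r^4, r^8, r^12, r^3s, r^7s, r^11s, r^15s}; {e, r^4, r^8, r^12, s, r^4s, r^8s, r^12s}; … (5 in all).
So G has 5 subgroups of order 8.

5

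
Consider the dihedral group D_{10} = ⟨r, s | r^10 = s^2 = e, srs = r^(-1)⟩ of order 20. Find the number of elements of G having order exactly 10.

The elements of order 10 are: r, r^3, r^7, r^9.
That's 4.

4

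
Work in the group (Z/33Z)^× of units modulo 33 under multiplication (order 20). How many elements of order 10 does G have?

Enumerating element orders in G gives 12 elements of order 10.

12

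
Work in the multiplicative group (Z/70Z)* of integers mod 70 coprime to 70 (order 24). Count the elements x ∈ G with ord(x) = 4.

The elements of order 4 are: 13, 27, 43, 57.
That's 4.

4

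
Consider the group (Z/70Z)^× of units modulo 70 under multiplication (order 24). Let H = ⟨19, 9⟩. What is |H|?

|⟨19⟩| = 6 and |⟨9⟩| = 6, so |H| is a multiple of lcm(6, 6) = 6 and divides |G| = 24.
Closing under the operation: H = {1, 9, 11, 19, 29, 31, 39, 41, 51, 59, 61, 69}, so |H| = 12.

12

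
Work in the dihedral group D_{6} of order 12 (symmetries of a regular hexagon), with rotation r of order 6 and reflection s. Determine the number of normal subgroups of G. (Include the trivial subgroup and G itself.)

7

G has 16 subgroups. Checking conjugation-invariance by order — order 1: 1/1 normal; order 2: 1/7 normal; order 3: 1/1 normal; order 4: 0/3 normal; order 6: 3/3 normal; order 12: 1/1 normal.
Total normal subgroups: 7.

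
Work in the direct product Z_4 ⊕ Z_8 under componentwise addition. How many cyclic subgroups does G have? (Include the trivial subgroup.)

14

Each element a generates a cyclic subgroup ⟨a⟩; distinct elements may generate the same one (a cyclic group of order d has φ(d) generators).
Cyclic subgroups by order — order 1: 1; order 2: 3; order 4: 6; order 8: 4.
Total: 14.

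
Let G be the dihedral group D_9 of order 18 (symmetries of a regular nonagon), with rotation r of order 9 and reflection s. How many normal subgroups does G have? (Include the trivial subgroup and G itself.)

4

G has 16 subgroups. Checking conjugation-invariance by order — order 1: 1/1 normal; order 2: 0/9 normal; order 3: 1/1 normal; order 6: 0/3 normal; order 9: 1/1 normal; order 18: 1/1 normal.
Total normal subgroups: 4.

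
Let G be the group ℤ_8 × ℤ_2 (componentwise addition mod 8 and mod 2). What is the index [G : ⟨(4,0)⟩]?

8

|⟨(4,0)⟩| = 2 and |G| = 16.
By Lagrange, [G : H] = |G|/|H| = 16/2 = 8.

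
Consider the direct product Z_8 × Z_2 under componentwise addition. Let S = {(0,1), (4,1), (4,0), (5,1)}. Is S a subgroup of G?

The identity (0,0) ∉ S, so S is not a subgroup.

No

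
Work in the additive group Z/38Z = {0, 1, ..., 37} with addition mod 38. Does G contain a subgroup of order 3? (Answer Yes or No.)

No

3 does not divide |G| = 38, so by Lagrange no subgroup of order 3 exists.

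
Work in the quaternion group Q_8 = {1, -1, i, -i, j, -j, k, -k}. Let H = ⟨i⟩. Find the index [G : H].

2

|⟨i⟩| = 4 and |G| = 8.
By Lagrange, [G : H] = |G|/|H| = 8/4 = 2.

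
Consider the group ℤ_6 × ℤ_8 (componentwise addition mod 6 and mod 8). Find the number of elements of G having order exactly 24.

An element (a,b) has order lcm(ord(a), ord(b)); count pairs with lcm equal to 24.
Enumerating gives 16 such elements.

16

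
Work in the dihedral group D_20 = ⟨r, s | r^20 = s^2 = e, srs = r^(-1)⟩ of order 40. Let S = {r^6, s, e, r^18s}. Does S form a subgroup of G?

r^6 ∈ S but its inverse r^14 ∉ S, so S is not a subgroup.

No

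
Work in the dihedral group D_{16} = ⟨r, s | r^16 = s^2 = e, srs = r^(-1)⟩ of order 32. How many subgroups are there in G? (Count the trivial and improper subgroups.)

36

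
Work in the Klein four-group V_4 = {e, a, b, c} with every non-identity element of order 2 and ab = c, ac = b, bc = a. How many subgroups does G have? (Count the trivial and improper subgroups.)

5

|G| = 4, so by Lagrange every subgroup order divides 4. Divisors: 1, 2, 4.
Subgroups by order — order 1: 1; order 2: 3; order 4: 1.
Total: 1 + 3 + 1 = 5.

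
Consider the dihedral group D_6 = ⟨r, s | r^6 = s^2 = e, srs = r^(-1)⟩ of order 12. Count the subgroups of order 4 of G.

3

|G| = 12 and 4 | 12, so subgroups of order 4 are possible by Lagrange.
The subgroups of order 4 are: {e, r^3, r^2s, r^5s}; {e, r^3, s, r^3s}; {e, r^3, rs, r^4s}.
So G has 3 subgroups of order 4.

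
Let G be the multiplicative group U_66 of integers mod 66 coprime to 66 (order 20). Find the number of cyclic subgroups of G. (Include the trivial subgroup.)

8

Each element a generates a cyclic subgroup ⟨a⟩; distinct elements may generate the same one (a cyclic group of order d has φ(d) generators).
Cyclic subgroups by order — order 1: 1; order 2: 3; order 5: 1; order 10: 3.
Total: 8.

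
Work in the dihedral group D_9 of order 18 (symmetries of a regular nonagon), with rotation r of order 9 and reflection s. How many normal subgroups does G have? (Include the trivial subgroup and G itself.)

G has 16 subgroups. Checking conjugation-invariance by order — order 1: 1/1 normal; order 2: 0/9 normal; order 3: 1/1 normal; order 6: 0/3 normal; order 9: 1/1 normal; order 18: 1/1 normal.
Total normal subgroups: 4.

4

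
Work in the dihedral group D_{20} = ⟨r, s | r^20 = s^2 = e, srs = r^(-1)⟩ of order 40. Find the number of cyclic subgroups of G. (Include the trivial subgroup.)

Group the elements of G by the cyclic subgroup they generate; each cyclic subgroup of order d accounts for φ(d) elements.
Cyclic subgroups by order — order 1: 1; order 2: 21; order 4: 1; order 5: 1; order 10: 1; order 20: 1.
Total: 26.

26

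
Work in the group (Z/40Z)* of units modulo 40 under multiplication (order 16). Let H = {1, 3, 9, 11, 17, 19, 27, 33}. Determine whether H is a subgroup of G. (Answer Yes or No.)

Yes

|H| = 8 divides |G| = 16, consistent with Lagrange.
H contains the identity, every element's inverse is in H, and H is closed under ·: it is a subgroup.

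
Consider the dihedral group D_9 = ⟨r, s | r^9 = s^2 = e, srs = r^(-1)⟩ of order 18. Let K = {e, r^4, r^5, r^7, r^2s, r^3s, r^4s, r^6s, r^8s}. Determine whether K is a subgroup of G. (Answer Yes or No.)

No

r^7 ∈ K but its inverse r^2 ∉ K, so K is not a subgroup.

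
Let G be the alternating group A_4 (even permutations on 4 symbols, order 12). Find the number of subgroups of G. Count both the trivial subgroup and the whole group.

10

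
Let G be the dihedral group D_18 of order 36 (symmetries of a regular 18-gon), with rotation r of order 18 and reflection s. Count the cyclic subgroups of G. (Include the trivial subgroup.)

Group the elements of G by the cyclic subgroup they generate; each cyclic subgroup of order d accounts for φ(d) elements.
Cyclic subgroups by order — order 1: 1; order 2: 19; order 3: 1; order 6: 1; order 9: 1; order 18: 1.
Total: 24.

24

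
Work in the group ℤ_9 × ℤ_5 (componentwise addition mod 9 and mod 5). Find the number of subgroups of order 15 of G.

1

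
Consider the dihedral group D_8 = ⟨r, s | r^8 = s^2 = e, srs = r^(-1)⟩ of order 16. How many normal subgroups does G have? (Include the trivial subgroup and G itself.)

7

G has 19 subgroups. Checking conjugation-invariance by order — order 1: 1/1 normal; order 2: 1/9 normal; order 4: 1/5 normal; order 8: 3/3 normal; order 16: 1/1 normal.
Total normal subgroups: 7.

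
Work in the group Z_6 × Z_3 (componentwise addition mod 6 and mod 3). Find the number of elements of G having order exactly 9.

An element (a,b) has order lcm(ord(a), ord(b)); count pairs with lcm equal to 9.
Enumerating gives 0 such elements.

0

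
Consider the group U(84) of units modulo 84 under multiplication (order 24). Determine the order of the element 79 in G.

Compute successive powers of 79 mod 84: 79, 25, 43, 37, 67, 1; 79^6 ≡ 1 (mod 84).
So |⟨79⟩| = 6.

6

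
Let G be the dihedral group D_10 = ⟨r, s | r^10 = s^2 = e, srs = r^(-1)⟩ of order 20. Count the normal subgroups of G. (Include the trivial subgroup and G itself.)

7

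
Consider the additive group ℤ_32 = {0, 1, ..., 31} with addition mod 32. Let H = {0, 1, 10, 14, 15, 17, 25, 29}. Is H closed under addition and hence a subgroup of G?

1 ∈ H but its inverse 31 ∉ H, so H is not a subgroup.

No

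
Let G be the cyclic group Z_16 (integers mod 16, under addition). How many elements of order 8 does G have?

4

In a cyclic group of order 16, the number of elements of order d (for d | 16) is φ(d).
φ(8) = 4.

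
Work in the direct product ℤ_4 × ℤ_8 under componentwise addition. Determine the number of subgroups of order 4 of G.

|G| = 32 and 4 | 32, so subgroups of order 4 are possible by Lagrange.
The subgroups of order 4 are: {(0,0), (0,2), (0,4), (0,6)}; {(0,0), (0,4), (2,0), (2,4)}; {(0,0), (0,4), (2,2), (2,6)}; {(0,0), (1,0), (2,0), (3,0)}; … (7 in all).
So G has 7 subgroups of order 4.

7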